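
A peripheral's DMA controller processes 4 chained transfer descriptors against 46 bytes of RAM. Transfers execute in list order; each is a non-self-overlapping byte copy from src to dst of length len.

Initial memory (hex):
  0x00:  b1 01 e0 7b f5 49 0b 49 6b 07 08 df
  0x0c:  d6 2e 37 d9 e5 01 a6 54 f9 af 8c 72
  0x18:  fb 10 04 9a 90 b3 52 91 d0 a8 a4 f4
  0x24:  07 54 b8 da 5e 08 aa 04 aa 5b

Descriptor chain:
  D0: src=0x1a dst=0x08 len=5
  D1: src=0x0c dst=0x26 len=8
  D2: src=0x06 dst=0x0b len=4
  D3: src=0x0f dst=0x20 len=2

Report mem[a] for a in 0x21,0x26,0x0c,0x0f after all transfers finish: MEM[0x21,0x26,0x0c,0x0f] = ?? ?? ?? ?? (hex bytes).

  after D0: wrote 5B at 0x08 = 049a90b352
  after D1: wrote 8B at 0x26 = 522e37d9e501a654
  after D2: wrote 4B at 0x0b = 0b49049a
  after D3: wrote 2B at 0x20 = d9e5
query mem[0x21]=0xe5, mem[0x26]=0x52, mem[0x0c]=0x49, mem[0x0f]=0xd9

MEM[0x21,0x26,0x0c,0x0f] = e5 52 49 d9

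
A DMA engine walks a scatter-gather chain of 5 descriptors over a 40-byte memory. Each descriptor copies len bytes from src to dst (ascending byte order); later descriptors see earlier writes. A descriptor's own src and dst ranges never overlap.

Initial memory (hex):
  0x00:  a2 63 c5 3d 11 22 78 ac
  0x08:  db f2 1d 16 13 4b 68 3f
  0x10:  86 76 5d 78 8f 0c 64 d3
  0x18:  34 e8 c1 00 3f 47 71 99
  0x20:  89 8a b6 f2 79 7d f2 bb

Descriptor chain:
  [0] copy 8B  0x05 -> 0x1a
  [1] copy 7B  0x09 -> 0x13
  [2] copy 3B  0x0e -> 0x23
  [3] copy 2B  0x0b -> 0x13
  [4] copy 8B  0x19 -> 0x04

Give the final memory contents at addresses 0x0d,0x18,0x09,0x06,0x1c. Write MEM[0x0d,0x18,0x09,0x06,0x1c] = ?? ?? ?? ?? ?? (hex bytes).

MEM[0x0d,0x18,0x09,0x06,0x1c] = 4b 68 f2 78 ac

[0] 0x05->0x1a len=8 : 22 78 ac db f2 1d 16 13
[1] 0x09->0x13 len=7 : f2 1d 16 13 4b 68 3f
[2] 0x0e->0x23 len=3 : 68 3f 86
[3] 0x0b->0x13 len=2 : 16 13
[4] 0x19->0x04 len=8 : 3f 22 78 ac db f2 1d 16
query mem[0x0d]=0x4b, mem[0x18]=0x68, mem[0x09]=0xf2, mem[0x06]=0x78, mem[0x1c]=0xac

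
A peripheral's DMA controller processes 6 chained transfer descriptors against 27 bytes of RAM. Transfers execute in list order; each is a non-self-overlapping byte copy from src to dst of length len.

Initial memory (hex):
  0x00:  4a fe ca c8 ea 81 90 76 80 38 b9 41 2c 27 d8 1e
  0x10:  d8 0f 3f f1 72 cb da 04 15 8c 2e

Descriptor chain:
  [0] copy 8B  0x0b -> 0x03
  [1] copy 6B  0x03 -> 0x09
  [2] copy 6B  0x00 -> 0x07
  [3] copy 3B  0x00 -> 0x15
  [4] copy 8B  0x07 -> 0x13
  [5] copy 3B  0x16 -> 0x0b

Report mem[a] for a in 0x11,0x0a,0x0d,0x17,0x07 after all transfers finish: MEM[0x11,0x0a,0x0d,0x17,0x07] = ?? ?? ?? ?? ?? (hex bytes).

#0 dst[0x03+8] := {0x41,0x2c,0x27,0xd8,0x1e,0xd8,0x0f,0x3f}
#1 dst[0x09+6] := {0x41,0x2c,0x27,0xd8,0x1e,0xd8}
#2 dst[0x07+6] := {0x4a,0xfe,0xca,0x41,0x2c,0x27}
#3 dst[0x15+3] := {0x4a,0xfe,0xca}
#4 dst[0x13+8] := {0x4a,0xfe,0xca,0x41,0x2c,0x27,0x1e,0xd8}
#5 dst[0x0b+3] := {0x41,0x2c,0x27}
query mem[0x11]=0x0f, mem[0x0a]=0x41, mem[0x0d]=0x27, mem[0x17]=0x2c, mem[0x07]=0x4a

MEM[0x11,0x0a,0x0d,0x17,0x07] = 0f 41 27 2c 4a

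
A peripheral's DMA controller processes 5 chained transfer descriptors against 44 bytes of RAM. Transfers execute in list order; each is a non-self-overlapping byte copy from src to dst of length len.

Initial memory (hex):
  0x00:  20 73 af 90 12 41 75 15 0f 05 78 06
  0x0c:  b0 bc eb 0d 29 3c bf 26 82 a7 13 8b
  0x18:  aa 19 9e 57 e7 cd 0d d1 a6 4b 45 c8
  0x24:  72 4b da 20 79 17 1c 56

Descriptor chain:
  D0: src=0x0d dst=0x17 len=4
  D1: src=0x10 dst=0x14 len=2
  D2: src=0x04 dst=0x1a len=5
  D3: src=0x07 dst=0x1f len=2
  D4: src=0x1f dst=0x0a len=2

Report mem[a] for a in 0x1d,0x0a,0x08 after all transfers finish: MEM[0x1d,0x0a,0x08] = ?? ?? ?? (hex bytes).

#0 dst[0x17+4] := {0xbc,0xeb,0x0d,0x29}
#1 dst[0x14+2] := {0x29,0x3c}
#2 dst[0x1a+5] := {0x12,0x41,0x75,0x15,0x0f}
#3 dst[0x1f+2] := {0x15,0x0f}
#4 dst[0x0a+2] := {0x15,0x0f}
query mem[0x1d]=0x15, mem[0x0a]=0x15, mem[0x08]=0x0f

MEM[0x1d,0x0a,0x08] = 15 15 0f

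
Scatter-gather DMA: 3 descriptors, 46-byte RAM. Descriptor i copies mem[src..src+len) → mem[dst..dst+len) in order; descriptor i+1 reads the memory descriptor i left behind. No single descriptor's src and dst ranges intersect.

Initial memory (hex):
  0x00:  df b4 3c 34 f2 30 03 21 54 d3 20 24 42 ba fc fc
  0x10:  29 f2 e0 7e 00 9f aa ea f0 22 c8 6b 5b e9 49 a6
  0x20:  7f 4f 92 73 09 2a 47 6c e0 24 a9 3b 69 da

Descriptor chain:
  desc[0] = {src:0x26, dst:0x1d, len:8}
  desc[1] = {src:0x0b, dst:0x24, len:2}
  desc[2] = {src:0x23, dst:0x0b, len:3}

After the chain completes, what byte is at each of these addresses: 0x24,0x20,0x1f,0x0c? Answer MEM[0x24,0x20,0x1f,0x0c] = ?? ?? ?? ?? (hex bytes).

[0] 0x26->0x1d len=8 : 47 6c e0 24 a9 3b 69 da
[1] 0x0b->0x24 len=2 : 24 42
[2] 0x23->0x0b len=3 : 69 24 42
query mem[0x24]=0x24, mem[0x20]=0x24, mem[0x1f]=0xe0, mem[0x0c]=0x24

MEM[0x24,0x20,0x1f,0x0c] = 24 24 e0 24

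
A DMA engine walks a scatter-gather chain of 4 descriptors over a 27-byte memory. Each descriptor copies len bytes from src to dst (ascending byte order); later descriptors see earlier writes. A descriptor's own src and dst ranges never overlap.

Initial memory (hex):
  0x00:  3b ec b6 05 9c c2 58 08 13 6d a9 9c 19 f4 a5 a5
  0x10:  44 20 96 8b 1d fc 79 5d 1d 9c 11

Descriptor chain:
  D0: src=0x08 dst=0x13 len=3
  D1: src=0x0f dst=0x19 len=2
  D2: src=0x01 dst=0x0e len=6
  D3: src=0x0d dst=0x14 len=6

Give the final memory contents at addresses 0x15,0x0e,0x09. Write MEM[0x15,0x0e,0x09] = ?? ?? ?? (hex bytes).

MEM[0x15,0x0e,0x09] = ec ec 6d

#0 dst[0x13+3] := {0x13,0x6d,0xa9}
#1 dst[0x19+2] := {0xa5,0x44}
#2 dst[0x0e+6] := {0xec,0xb6,0x05,0x9c,0xc2,0x58}
#3 dst[0x14+6] := {0xf4,0xec,0xb6,0x05,0x9c,0xc2}
query mem[0x15]=0xec, mem[0x0e]=0xec, mem[0x09]=0x6d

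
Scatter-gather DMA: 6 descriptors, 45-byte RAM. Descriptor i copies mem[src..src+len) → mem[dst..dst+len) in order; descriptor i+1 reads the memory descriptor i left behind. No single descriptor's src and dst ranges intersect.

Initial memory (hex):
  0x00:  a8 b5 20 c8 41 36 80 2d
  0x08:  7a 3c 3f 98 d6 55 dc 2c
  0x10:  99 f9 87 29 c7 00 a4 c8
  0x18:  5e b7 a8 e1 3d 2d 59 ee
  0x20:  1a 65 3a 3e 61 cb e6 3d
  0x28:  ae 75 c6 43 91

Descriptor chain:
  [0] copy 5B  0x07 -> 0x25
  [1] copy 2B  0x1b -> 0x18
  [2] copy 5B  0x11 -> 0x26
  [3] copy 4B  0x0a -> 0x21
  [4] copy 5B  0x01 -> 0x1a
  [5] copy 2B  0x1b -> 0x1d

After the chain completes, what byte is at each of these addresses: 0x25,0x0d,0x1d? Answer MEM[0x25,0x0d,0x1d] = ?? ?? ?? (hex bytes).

  after D0: wrote 5B at 0x25 = 2d7a3c3f98
  after D1: wrote 2B at 0x18 = e13d
  after D2: wrote 5B at 0x26 = f98729c700
  after D3: wrote 4B at 0x21 = 3f98d655
  after D4: wrote 5B at 0x1a = b520c84136
  after D5: wrote 2B at 0x1d = 20c8
query mem[0x25]=0x2d, mem[0x0d]=0x55, mem[0x1d]=0x20

MEM[0x25,0x0d,0x1d] = 2d 55 20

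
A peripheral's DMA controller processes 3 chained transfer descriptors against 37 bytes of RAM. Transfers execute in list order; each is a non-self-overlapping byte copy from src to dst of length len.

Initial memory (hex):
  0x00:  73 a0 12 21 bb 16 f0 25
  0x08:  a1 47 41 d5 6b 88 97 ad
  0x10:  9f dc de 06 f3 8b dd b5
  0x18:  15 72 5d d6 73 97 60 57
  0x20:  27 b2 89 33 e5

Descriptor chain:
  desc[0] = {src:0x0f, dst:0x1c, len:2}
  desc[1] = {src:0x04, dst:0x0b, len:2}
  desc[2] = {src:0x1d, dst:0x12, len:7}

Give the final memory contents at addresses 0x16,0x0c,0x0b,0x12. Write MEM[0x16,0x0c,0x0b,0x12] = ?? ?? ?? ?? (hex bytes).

MEM[0x16,0x0c,0x0b,0x12] = b2 16 bb 9f

  after D0: wrote 2B at 0x1c = ad9f
  after D1: wrote 2B at 0x0b = bb16
  after D2: wrote 7B at 0x12 = 9f605727b28933
query mem[0x16]=0xb2, mem[0x0c]=0x16, mem[0x0b]=0xbb, mem[0x12]=0x9f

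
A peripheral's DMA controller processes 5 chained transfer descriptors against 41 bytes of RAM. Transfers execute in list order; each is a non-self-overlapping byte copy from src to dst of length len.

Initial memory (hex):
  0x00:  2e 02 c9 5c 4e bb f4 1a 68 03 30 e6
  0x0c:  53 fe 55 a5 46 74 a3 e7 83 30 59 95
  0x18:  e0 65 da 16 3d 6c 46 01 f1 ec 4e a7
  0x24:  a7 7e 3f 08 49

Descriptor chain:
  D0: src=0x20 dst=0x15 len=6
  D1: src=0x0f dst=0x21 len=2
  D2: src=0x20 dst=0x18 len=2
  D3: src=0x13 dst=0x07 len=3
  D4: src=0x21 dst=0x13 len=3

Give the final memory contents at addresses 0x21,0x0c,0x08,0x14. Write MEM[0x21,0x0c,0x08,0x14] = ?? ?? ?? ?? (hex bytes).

MEM[0x21,0x0c,0x08,0x14] = a5 53 83 46

[0] 0x20->0x15 len=6 : f1 ec 4e a7 a7 7e
[1] 0x0f->0x21 len=2 : a5 46
[2] 0x20->0x18 len=2 : f1 a5
[3] 0x13->0x07 len=3 : e7 83 f1
[4] 0x21->0x13 len=3 : a5 46 a7
query mem[0x21]=0xa5, mem[0x0c]=0x53, mem[0x08]=0x83, mem[0x14]=0x46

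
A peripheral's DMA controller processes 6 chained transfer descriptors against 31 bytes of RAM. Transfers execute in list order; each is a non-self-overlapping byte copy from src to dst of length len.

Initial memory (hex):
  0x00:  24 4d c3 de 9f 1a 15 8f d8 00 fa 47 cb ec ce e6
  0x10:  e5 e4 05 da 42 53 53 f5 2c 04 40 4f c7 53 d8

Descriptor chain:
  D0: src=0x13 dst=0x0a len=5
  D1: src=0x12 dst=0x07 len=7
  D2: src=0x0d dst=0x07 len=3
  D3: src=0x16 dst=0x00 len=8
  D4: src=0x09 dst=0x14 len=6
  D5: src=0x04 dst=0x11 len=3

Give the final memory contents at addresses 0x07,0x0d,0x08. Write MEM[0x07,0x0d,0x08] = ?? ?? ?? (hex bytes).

MEM[0x07,0x0d,0x08] = 53 2c f5

#0 dst[0x0a+5] := {0xda,0x42,0x53,0x53,0xf5}
#1 dst[0x07+7] := {0x05,0xda,0x42,0x53,0x53,0xf5,0x2c}
#2 dst[0x07+3] := {0x2c,0xf5,0xe6}
#3 dst[0x00+8] := {0x53,0xf5,0x2c,0x04,0x40,0x4f,0xc7,0x53}
#4 dst[0x14+6] := {0xe6,0x53,0x53,0xf5,0x2c,0xf5}
#5 dst[0x11+3] := {0x40,0x4f,0xc7}
query mem[0x07]=0x53, mem[0x0d]=0x2c, mem[0x08]=0xf5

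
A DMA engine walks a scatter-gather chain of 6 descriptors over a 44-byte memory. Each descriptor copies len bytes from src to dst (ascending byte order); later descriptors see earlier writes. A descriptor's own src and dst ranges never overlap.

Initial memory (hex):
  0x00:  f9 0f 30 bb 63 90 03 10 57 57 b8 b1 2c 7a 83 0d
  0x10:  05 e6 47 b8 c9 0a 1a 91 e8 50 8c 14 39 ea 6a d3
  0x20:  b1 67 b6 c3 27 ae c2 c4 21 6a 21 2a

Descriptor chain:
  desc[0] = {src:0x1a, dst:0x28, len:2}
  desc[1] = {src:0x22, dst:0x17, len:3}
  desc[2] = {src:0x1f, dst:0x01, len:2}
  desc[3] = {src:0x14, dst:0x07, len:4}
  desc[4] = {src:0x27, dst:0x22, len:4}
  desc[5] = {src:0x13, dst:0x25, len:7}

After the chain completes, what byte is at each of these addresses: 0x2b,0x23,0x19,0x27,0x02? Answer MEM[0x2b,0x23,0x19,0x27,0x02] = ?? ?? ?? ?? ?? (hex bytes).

  after D0: wrote 2B at 0x28 = 8c14
  after D1: wrote 3B at 0x17 = b6c327
  after D2: wrote 2B at 0x01 = d3b1
  after D3: wrote 4B at 0x07 = c90a1ab6
  after D4: wrote 4B at 0x22 = c48c1421
  after D5: wrote 7B at 0x25 = b8c90a1ab6c327
query mem[0x2b]=0x27, mem[0x23]=0x8c, mem[0x19]=0x27, mem[0x27]=0x0a, mem[0x02]=0xb1

MEM[0x2b,0x23,0x19,0x27,0x02] = 27 8c 27 0a b1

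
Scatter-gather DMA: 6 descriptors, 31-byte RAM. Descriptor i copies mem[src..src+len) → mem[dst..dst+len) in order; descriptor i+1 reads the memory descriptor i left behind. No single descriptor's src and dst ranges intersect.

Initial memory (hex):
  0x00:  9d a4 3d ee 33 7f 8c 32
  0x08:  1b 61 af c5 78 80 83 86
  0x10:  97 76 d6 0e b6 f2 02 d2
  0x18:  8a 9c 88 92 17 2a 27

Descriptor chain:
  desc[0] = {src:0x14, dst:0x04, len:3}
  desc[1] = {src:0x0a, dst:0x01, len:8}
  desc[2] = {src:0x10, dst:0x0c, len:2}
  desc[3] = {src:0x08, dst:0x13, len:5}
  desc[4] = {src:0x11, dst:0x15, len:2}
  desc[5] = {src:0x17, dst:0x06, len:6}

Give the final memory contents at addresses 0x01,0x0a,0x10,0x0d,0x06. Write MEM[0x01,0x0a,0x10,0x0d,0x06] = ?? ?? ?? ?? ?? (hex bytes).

#0 dst[0x04+3] := {0xb6,0xf2,0x02}
#1 dst[0x01+8] := {0xaf,0xc5,0x78,0x80,0x83,0x86,0x97,0x76}
#2 dst[0x0c+2] := {0x97,0x76}
#3 dst[0x13+5] := {0x76,0x61,0xaf,0xc5,0x97}
#4 dst[0x15+2] := {0x76,0xd6}
#5 dst[0x06+6] := {0x97,0x8a,0x9c,0x88,0x92,0x17}
query mem[0x01]=0xaf, mem[0x0a]=0x92, mem[0x10]=0x97, mem[0x0d]=0x76, mem[0x06]=0x97

MEM[0x01,0x0a,0x10,0x0d,0x06] = af 92 97 76 97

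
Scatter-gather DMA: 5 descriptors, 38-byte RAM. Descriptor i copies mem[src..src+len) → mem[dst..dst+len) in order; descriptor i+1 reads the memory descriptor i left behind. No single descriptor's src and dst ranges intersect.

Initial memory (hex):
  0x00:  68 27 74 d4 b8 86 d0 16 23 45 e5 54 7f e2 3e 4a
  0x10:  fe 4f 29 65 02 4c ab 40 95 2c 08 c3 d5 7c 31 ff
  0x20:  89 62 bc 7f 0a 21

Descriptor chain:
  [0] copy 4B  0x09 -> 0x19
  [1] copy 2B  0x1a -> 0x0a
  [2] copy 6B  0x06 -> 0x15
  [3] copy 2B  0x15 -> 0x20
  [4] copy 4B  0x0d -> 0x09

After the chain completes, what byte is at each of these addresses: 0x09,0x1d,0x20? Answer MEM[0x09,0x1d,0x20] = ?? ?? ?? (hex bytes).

MEM[0x09,0x1d,0x20] = e2 7c d0

D0: mem[0x19..0x1c] <- [45 e5 54 7f]
D1: mem[0x0a..0x0b] <- [e5 54]
D2: mem[0x15..0x1a] <- [d0 16 23 45 e5 54]
D3: mem[0x20..0x21] <- [d0 16]
D4: mem[0x09..0x0c] <- [e2 3e 4a fe]
query mem[0x09]=0xe2, mem[0x1d]=0x7c, mem[0x20]=0xd0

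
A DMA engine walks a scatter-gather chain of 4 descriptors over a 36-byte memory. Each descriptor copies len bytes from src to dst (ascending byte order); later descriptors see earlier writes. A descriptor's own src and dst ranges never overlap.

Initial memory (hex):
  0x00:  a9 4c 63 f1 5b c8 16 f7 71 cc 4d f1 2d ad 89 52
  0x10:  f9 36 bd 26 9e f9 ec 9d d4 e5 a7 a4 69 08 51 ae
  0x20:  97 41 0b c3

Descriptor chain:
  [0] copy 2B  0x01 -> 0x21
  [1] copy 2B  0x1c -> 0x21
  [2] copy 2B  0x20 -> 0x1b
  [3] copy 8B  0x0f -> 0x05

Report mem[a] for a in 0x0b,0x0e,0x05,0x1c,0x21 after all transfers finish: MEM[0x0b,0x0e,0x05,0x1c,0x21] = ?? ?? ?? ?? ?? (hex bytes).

D0: mem[0x21..0x22] <- [4c 63]
D1: mem[0x21..0x22] <- [69 08]
D2: mem[0x1b..0x1c] <- [97 69]
D3: mem[0x05..0x0c] <- [52 f9 36 bd 26 9e f9 ec]
query mem[0x0b]=0xf9, mem[0x0e]=0x89, mem[0x05]=0x52, mem[0x1c]=0x69, mem[0x21]=0x69

MEM[0x0b,0x0e,0x05,0x1c,0x21] = f9 89 52 69 69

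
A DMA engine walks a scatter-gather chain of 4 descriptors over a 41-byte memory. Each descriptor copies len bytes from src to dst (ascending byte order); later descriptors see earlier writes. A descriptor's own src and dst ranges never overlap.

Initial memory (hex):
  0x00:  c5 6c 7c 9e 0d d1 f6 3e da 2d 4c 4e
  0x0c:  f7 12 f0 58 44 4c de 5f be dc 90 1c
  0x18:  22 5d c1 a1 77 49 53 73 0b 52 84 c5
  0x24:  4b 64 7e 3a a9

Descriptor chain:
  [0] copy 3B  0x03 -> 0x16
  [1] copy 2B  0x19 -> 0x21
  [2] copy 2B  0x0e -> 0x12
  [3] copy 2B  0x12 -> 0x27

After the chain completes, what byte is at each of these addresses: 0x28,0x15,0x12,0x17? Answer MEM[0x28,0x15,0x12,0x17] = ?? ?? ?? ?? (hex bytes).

MEM[0x28,0x15,0x12,0x17] = 58 dc f0 0d

  after D0: wrote 3B at 0x16 = 9e0dd1
  after D1: wrote 2B at 0x21 = 5dc1
  after D2: wrote 2B at 0x12 = f058
  after D3: wrote 2B at 0x27 = f058
query mem[0x28]=0x58, mem[0x15]=0xdc, mem[0x12]=0xf0, mem[0x17]=0x0d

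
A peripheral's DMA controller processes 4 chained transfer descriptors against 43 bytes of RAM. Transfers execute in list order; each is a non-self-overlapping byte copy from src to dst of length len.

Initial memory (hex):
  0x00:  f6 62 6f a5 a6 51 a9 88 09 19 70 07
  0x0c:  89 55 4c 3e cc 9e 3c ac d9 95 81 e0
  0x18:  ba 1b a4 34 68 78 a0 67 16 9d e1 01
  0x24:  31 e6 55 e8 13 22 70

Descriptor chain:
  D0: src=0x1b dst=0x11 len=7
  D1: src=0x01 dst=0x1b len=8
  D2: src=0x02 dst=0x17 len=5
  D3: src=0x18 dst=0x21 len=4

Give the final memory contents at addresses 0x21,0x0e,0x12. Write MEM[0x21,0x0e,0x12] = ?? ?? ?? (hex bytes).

[0] 0x1b->0x11 len=7 : 34 68 78 a0 67 16 9d
[1] 0x01->0x1b len=8 : 62 6f a5 a6 51 a9 88 09
[2] 0x02->0x17 len=5 : 6f a5 a6 51 a9
[3] 0x18->0x21 len=4 : a5 a6 51 a9
query mem[0x21]=0xa5, mem[0x0e]=0x4c, mem[0x12]=0x68

MEM[0x21,0x0e,0x12] = a5 4c 68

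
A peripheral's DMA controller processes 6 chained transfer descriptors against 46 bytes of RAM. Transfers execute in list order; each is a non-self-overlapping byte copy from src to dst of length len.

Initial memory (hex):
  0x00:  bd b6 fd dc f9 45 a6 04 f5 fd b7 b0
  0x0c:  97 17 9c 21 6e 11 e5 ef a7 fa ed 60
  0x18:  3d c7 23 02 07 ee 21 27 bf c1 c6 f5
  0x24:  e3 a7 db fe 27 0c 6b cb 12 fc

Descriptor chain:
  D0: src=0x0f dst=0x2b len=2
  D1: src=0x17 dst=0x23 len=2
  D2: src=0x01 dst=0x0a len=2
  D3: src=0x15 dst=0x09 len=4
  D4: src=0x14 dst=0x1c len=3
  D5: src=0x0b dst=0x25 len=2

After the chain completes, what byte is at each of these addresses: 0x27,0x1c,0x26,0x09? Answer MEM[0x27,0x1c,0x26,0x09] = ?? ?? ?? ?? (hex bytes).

MEM[0x27,0x1c,0x26,0x09] = fe a7 3d fa

#0 dst[0x2b+2] := {0x21,0x6e}
#1 dst[0x23+2] := {0x60,0x3d}
#2 dst[0x0a+2] := {0xb6,0xfd}
#3 dst[0x09+4] := {0xfa,0xed,0x60,0x3d}
#4 dst[0x1c+3] := {0xa7,0xfa,0xed}
#5 dst[0x25+2] := {0x60,0x3d}
query mem[0x27]=0xfe, mem[0x1c]=0xa7, mem[0x26]=0x3d, mem[0x09]=0xfa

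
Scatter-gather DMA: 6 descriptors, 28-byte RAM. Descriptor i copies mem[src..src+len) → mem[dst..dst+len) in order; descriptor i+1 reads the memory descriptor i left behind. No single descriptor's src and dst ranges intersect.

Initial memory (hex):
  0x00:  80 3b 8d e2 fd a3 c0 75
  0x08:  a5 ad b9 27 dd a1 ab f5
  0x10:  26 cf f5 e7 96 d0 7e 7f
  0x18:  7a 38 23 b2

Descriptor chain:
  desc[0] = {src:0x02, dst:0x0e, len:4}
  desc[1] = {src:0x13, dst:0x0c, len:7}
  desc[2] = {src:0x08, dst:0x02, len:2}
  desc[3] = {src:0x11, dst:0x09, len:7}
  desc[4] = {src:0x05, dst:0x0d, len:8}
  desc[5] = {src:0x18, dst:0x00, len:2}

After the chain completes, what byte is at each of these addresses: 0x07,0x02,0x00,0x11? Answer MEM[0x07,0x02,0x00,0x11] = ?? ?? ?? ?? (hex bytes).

MEM[0x07,0x02,0x00,0x11] = 75 a5 7a 7a

  after D0: wrote 4B at 0x0e = 8de2fda3
  after D1: wrote 7B at 0x0c = e796d07e7f7a38
  after D2: wrote 2B at 0x02 = a5ad
  after D3: wrote 7B at 0x09 = 7a38e796d07e7f
  after D4: wrote 8B at 0x0d = a3c075a57a38e796
  after D5: wrote 2B at 0x00 = 7a38
query mem[0x07]=0x75, mem[0x02]=0xa5, mem[0x00]=0x7a, mem[0x11]=0x7a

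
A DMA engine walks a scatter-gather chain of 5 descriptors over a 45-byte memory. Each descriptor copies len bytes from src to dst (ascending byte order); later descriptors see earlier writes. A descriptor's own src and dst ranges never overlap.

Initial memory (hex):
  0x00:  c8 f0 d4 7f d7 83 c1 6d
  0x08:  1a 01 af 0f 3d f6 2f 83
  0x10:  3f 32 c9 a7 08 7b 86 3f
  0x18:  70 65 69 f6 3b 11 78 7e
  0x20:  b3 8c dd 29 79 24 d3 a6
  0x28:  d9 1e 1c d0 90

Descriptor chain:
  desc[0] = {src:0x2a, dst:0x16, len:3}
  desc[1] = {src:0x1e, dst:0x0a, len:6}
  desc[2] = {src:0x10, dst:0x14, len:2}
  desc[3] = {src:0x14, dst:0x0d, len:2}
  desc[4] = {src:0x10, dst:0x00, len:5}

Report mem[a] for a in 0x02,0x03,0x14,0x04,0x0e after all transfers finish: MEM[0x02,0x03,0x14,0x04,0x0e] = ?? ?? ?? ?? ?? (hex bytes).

MEM[0x02,0x03,0x14,0x04,0x0e] = c9 a7 3f 3f 32

D0: mem[0x16..0x18] <- [1c d0 90]
D1: mem[0x0a..0x0f] <- [78 7e b3 8c dd 29]
D2: mem[0x14..0x15] <- [3f 32]
D3: mem[0x0d..0x0e] <- [3f 32]
D4: mem[0x00..0x04] <- [3f 32 c9 a7 3f]
query mem[0x02]=0xc9, mem[0x03]=0xa7, mem[0x14]=0x3f, mem[0x04]=0x3f, mem[0x0e]=0x32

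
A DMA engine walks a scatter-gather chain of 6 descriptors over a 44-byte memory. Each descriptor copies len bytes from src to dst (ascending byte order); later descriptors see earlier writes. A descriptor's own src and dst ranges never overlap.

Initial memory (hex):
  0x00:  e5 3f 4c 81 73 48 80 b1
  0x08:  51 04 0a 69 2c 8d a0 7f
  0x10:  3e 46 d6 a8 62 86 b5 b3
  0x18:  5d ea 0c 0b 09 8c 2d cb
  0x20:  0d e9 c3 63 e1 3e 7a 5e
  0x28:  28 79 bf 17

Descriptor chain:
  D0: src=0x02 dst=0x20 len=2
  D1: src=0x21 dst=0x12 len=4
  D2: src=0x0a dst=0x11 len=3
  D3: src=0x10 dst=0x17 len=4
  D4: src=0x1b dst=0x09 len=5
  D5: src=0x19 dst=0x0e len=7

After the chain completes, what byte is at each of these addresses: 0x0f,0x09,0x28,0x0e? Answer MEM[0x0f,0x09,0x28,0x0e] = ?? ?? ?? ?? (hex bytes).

[0] 0x02->0x20 len=2 : 4c 81
[1] 0x21->0x12 len=4 : 81 c3 63 e1
[2] 0x0a->0x11 len=3 : 0a 69 2c
[3] 0x10->0x17 len=4 : 3e 0a 69 2c
[4] 0x1b->0x09 len=5 : 0b 09 8c 2d cb
[5] 0x19->0x0e len=7 : 69 2c 0b 09 8c 2d cb
query mem[0x0f]=0x2c, mem[0x09]=0x0b, mem[0x28]=0x28, mem[0x0e]=0x69

MEM[0x0f,0x09,0x28,0x0e] = 2c 0b 28 69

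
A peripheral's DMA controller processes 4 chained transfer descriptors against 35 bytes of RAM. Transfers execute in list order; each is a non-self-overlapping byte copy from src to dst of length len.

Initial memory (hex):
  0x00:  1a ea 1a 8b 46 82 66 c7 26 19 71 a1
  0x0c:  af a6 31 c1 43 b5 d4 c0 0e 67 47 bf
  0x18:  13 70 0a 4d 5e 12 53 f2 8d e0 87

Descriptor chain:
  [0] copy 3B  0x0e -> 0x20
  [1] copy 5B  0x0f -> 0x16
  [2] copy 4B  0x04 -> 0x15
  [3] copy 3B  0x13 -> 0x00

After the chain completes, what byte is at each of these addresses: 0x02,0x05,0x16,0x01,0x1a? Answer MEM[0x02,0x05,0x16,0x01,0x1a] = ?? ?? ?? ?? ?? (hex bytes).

MEM[0x02,0x05,0x16,0x01,0x1a] = 46 82 82 0e c0

[0] 0x0e->0x20 len=3 : 31 c1 43
[1] 0x0f->0x16 len=5 : c1 43 b5 d4 c0
[2] 0x04->0x15 len=4 : 46 82 66 c7
[3] 0x13->0x00 len=3 : c0 0e 46
query mem[0x02]=0x46, mem[0x05]=0x82, mem[0x16]=0x82, mem[0x01]=0x0e, mem[0x1a]=0xc0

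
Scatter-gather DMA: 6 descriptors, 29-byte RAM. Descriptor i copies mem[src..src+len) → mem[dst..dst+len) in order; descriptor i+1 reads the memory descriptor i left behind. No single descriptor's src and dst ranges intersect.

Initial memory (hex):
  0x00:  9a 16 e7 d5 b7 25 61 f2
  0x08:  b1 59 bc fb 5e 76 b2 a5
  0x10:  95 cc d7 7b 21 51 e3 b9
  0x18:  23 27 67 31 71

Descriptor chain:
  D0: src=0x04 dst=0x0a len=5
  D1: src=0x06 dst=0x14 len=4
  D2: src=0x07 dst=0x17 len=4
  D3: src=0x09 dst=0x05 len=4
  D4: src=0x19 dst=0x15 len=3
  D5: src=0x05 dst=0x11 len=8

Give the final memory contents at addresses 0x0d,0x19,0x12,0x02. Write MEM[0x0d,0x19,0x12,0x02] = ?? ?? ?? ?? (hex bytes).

MEM[0x0d,0x19,0x12,0x02] = f2 59 b7 e7

[0] 0x04->0x0a len=5 : b7 25 61 f2 b1
[1] 0x06->0x14 len=4 : 61 f2 b1 59
[2] 0x07->0x17 len=4 : f2 b1 59 b7
[3] 0x09->0x05 len=4 : 59 b7 25 61
[4] 0x19->0x15 len=3 : 59 b7 31
[5] 0x05->0x11 len=8 : 59 b7 25 61 59 b7 25 61
query mem[0x0d]=0xf2, mem[0x19]=0x59, mem[0x12]=0xb7, mem[0x02]=0xe7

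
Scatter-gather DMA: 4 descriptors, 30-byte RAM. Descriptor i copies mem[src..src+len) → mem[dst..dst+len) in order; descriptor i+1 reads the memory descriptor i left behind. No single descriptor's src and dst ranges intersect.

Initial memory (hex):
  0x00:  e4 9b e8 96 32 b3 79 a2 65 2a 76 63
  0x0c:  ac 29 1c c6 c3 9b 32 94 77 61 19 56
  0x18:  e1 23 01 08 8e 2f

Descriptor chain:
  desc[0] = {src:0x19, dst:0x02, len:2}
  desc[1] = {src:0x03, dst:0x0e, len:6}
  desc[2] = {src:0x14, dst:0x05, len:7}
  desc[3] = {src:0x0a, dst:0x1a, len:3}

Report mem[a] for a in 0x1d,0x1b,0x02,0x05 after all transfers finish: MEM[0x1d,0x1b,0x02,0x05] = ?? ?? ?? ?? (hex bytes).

D0: mem[0x02..0x03] <- [23 01]
D1: mem[0x0e..0x13] <- [01 32 b3 79 a2 65]
D2: mem[0x05..0x0b] <- [77 61 19 56 e1 23 01]
D3: mem[0x1a..0x1c] <- [23 01 ac]
query mem[0x1d]=0x2f, mem[0x1b]=0x01, mem[0x02]=0x23, mem[0x05]=0x77

MEM[0x1d,0x1b,0x02,0x05] = 2f 01 23 77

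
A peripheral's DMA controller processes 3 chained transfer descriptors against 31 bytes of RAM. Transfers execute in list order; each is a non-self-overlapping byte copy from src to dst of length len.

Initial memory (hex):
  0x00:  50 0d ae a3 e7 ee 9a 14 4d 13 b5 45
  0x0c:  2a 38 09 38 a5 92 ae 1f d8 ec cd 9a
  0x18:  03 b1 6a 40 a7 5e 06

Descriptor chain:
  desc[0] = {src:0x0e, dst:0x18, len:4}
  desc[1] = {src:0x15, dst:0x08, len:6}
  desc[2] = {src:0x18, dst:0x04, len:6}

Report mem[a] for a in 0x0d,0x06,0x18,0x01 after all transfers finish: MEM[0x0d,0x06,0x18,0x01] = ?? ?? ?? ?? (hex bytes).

D0: mem[0x18..0x1b] <- [09 38 a5 92]
D1: mem[0x08..0x0d] <- [ec cd 9a 09 38 a5]
D2: mem[0x04..0x09] <- [09 38 a5 92 a7 5e]
query mem[0x0d]=0xa5, mem[0x06]=0xa5, mem[0x18]=0x09, mem[0x01]=0x0d

MEM[0x0d,0x06,0x18,0x01] = a5 a5 09 0d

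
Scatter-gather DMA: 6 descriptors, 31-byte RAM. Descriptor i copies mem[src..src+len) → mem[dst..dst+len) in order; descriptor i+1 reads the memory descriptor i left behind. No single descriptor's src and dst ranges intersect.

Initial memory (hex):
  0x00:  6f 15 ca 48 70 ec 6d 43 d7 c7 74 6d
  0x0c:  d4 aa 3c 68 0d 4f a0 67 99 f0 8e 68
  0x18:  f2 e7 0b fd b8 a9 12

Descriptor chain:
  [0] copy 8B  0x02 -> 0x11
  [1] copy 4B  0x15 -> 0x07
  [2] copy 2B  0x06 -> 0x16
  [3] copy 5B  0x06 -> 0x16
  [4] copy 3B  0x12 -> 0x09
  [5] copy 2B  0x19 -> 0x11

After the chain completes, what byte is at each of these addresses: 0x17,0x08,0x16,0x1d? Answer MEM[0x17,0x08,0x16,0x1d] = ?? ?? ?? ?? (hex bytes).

#0 dst[0x11+8] := {0xca,0x48,0x70,0xec,0x6d,0x43,0xd7,0xc7}
#1 dst[0x07+4] := {0x6d,0x43,0xd7,0xc7}
#2 dst[0x16+2] := {0x6d,0x6d}
#3 dst[0x16+5] := {0x6d,0x6d,0x43,0xd7,0xc7}
#4 dst[0x09+3] := {0x48,0x70,0xec}
#5 dst[0x11+2] := {0xd7,0xc7}
query mem[0x17]=0x6d, mem[0x08]=0x43, mem[0x16]=0x6d, mem[0x1d]=0xa9

MEM[0x17,0x08,0x16,0x1d] = 6d 43 6d a9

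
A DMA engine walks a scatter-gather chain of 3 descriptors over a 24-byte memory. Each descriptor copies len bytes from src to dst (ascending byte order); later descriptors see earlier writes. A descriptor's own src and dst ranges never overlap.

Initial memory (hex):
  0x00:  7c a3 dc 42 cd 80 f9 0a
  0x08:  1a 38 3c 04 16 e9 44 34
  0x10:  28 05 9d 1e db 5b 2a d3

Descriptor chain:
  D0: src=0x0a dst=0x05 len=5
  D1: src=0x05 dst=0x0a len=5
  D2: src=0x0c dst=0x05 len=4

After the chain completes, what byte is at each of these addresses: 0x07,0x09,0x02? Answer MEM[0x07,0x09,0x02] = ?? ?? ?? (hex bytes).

MEM[0x07,0x09,0x02] = 44 44 dc

D0: mem[0x05..0x09] <- [3c 04 16 e9 44]
D1: mem[0x0a..0x0e] <- [3c 04 16 e9 44]
D2: mem[0x05..0x08] <- [16 e9 44 34]
query mem[0x07]=0x44, mem[0x09]=0x44, mem[0x02]=0xdc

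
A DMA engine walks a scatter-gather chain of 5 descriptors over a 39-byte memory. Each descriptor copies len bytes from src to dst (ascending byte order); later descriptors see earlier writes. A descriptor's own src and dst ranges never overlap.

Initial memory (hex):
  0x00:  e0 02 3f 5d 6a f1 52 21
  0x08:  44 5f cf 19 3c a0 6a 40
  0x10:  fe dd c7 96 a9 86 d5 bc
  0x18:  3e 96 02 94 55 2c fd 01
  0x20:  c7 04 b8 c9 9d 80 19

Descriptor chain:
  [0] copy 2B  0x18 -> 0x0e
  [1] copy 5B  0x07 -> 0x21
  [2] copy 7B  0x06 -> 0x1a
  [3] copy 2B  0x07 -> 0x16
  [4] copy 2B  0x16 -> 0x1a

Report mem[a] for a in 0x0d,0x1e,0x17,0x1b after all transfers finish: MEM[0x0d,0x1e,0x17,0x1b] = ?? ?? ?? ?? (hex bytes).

#0 dst[0x0e+2] := {0x3e,0x96}
#1 dst[0x21+5] := {0x21,0x44,0x5f,0xcf,0x19}
#2 dst[0x1a+7] := {0x52,0x21,0x44,0x5f,0xcf,0x19,0x3c}
#3 dst[0x16+2] := {0x21,0x44}
#4 dst[0x1a+2] := {0x21,0x44}
query mem[0x0d]=0xa0, mem[0x1e]=0xcf, mem[0x17]=0x44, mem[0x1b]=0x44

MEM[0x0d,0x1e,0x17,0x1b] = a0 cf 44 44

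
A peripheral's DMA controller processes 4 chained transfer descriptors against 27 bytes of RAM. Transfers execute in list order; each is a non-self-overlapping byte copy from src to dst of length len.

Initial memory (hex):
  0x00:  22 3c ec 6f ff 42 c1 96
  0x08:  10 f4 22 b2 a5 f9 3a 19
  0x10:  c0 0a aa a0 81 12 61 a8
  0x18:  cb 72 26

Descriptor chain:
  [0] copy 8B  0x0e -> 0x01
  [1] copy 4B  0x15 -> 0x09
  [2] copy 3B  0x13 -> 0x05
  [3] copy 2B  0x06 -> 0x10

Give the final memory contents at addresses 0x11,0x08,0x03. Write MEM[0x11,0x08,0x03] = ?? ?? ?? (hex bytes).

#0 dst[0x01+8] := {0x3a,0x19,0xc0,0x0a,0xaa,0xa0,0x81,0x12}
#1 dst[0x09+4] := {0x12,0x61,0xa8,0xcb}
#2 dst[0x05+3] := {0xa0,0x81,0x12}
#3 dst[0x10+2] := {0x81,0x12}
query mem[0x11]=0x12, mem[0x08]=0x12, mem[0x03]=0xc0

MEM[0x11,0x08,0x03] = 12 12 c0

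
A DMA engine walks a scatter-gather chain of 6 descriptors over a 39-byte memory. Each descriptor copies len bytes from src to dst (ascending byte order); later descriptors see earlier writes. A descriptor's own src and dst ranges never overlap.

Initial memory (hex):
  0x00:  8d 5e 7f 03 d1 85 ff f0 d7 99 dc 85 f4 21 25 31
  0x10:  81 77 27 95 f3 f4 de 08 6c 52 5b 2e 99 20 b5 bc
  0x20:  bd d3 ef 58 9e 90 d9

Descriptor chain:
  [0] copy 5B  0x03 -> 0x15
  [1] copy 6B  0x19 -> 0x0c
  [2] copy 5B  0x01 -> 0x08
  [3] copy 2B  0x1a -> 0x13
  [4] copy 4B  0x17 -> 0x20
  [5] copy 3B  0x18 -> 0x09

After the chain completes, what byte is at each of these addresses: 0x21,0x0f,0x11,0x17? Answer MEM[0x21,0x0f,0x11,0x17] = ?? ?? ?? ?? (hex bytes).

#0 dst[0x15+5] := {0x03,0xd1,0x85,0xff,0xf0}
#1 dst[0x0c+6] := {0xf0,0x5b,0x2e,0x99,0x20,0xb5}
#2 dst[0x08+5] := {0x5e,0x7f,0x03,0xd1,0x85}
#3 dst[0x13+2] := {0x5b,0x2e}
#4 dst[0x20+4] := {0x85,0xff,0xf0,0x5b}
#5 dst[0x09+3] := {0xff,0xf0,0x5b}
query mem[0x21]=0xff, mem[0x0f]=0x99, mem[0x11]=0xb5, mem[0x17]=0x85

MEM[0x21,0x0f,0x11,0x17] = ff 99 b5 85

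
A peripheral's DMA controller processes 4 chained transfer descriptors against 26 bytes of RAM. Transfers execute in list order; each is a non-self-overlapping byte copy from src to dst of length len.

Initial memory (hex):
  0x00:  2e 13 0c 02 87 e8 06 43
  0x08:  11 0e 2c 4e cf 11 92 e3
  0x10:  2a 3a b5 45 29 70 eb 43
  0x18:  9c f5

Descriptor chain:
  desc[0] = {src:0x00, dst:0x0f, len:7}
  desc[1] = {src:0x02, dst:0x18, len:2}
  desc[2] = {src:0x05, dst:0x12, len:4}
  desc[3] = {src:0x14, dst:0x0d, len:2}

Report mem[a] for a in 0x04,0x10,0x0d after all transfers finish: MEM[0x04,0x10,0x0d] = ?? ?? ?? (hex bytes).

[0] 0x00->0x0f len=7 : 2e 13 0c 02 87 e8 06
[1] 0x02->0x18 len=2 : 0c 02
[2] 0x05->0x12 len=4 : e8 06 43 11
[3] 0x14->0x0d len=2 : 43 11
query mem[0x04]=0x87, mem[0x10]=0x13, mem[0x0d]=0x43

MEM[0x04,0x10,0x0d] = 87 13 43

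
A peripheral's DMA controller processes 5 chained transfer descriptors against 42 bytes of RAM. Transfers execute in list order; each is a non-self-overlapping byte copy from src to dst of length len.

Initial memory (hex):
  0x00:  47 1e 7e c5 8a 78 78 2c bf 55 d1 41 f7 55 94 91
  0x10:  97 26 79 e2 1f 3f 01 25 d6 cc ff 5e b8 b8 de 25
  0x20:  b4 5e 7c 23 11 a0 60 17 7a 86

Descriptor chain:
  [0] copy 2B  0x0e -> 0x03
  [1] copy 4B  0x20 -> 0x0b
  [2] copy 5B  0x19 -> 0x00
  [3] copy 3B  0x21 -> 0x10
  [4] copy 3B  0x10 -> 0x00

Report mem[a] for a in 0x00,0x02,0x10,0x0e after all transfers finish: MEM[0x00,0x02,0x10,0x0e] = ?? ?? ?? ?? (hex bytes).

MEM[0x00,0x02,0x10,0x0e] = 5e 23 5e 23

#0 dst[0x03+2] := {0x94,0x91}
#1 dst[0x0b+4] := {0xb4,0x5e,0x7c,0x23}
#2 dst[0x00+5] := {0xcc,0xff,0x5e,0xb8,0xb8}
#3 dst[0x10+3] := {0x5e,0x7c,0x23}
#4 dst[0x00+3] := {0x5e,0x7c,0x23}
query mem[0x00]=0x5e, mem[0x02]=0x23, mem[0x10]=0x5e, mem[0x0e]=0x23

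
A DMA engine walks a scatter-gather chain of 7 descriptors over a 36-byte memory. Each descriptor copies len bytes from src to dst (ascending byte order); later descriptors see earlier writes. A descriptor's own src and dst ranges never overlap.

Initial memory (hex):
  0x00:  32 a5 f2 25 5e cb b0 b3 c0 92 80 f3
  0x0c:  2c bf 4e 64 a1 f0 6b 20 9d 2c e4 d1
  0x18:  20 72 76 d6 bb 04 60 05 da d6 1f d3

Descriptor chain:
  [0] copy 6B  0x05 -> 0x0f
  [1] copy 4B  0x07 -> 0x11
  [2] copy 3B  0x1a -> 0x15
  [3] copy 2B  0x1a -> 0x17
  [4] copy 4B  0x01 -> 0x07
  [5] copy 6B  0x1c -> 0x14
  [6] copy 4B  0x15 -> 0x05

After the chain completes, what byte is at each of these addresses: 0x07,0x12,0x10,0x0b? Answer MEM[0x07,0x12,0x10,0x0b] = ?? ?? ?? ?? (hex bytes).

MEM[0x07,0x12,0x10,0x0b] = 05 c0 b0 f3

D0: mem[0x0f..0x14] <- [cb b0 b3 c0 92 80]
D1: mem[0x11..0x14] <- [b3 c0 92 80]
D2: mem[0x15..0x17] <- [76 d6 bb]
D3: mem[0x17..0x18] <- [76 d6]
D4: mem[0x07..0x0a] <- [a5 f2 25 5e]
D5: mem[0x14..0x19] <- [bb 04 60 05 da d6]
D6: mem[0x05..0x08] <- [04 60 05 da]
query mem[0x07]=0x05, mem[0x12]=0xc0, mem[0x10]=0xb0, mem[0x0b]=0xf3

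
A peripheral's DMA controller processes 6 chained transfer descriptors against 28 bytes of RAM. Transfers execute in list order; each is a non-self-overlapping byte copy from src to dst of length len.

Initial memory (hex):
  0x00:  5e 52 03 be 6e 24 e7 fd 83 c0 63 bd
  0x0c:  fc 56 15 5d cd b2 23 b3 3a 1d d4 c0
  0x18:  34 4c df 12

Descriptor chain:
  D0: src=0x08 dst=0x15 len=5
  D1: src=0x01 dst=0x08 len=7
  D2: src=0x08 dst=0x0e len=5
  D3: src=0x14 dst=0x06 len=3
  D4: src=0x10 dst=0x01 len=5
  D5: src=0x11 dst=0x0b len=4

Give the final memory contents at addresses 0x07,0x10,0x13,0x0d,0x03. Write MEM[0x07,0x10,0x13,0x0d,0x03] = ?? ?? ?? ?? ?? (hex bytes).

[0] 0x08->0x15 len=5 : 83 c0 63 bd fc
[1] 0x01->0x08 len=7 : 52 03 be 6e 24 e7 fd
[2] 0x08->0x0e len=5 : 52 03 be 6e 24
[3] 0x14->0x06 len=3 : 3a 83 c0
[4] 0x10->0x01 len=5 : be 6e 24 b3 3a
[5] 0x11->0x0b len=4 : 6e 24 b3 3a
query mem[0x07]=0x83, mem[0x10]=0xbe, mem[0x13]=0xb3, mem[0x0d]=0xb3, mem[0x03]=0x24

MEM[0x07,0x10,0x13,0x0d,0x03] = 83 be b3 b3 24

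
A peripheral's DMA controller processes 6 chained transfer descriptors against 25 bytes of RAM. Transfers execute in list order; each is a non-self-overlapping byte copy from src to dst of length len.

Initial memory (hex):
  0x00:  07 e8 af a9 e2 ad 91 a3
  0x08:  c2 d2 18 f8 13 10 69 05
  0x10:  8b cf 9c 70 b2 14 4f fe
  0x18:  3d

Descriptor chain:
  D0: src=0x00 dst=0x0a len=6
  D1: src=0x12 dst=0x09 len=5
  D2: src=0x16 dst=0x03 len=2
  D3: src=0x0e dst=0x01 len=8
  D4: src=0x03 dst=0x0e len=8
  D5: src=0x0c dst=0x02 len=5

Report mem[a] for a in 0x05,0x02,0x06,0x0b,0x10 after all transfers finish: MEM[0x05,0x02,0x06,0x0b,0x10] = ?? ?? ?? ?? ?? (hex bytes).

D0: mem[0x0a..0x0f] <- [07 e8 af a9 e2 ad]
D1: mem[0x09..0x0d] <- [9c 70 b2 14 4f]
D2: mem[0x03..0x04] <- [4f fe]
D3: mem[0x01..0x08] <- [e2 ad 8b cf 9c 70 b2 14]
D4: mem[0x0e..0x15] <- [8b cf 9c 70 b2 14 9c 70]
D5: mem[0x02..0x06] <- [14 4f 8b cf 9c]
query mem[0x05]=0xcf, mem[0x02]=0x14, mem[0x06]=0x9c, mem[0x0b]=0xb2, mem[0x10]=0x9c

MEM[0x05,0x02,0x06,0x0b,0x10] = cf 14 9c b2 9c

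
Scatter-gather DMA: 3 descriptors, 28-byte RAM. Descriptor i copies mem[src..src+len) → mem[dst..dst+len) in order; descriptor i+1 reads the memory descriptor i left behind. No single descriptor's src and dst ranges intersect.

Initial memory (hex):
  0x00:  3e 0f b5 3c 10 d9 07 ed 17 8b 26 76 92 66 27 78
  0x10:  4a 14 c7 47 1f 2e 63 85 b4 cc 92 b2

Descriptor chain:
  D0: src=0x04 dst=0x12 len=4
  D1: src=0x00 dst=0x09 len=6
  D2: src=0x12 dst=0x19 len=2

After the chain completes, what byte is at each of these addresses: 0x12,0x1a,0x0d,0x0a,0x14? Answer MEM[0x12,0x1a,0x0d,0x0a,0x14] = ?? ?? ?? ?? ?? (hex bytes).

D0: mem[0x12..0x15] <- [10 d9 07 ed]
D1: mem[0x09..0x0e] <- [3e 0f b5 3c 10 d9]
D2: mem[0x19..0x1a] <- [10 d9]
query mem[0x12]=0x10, mem[0x1a]=0xd9, mem[0x0d]=0x10, mem[0x0a]=0x0f, mem[0x14]=0x07

MEM[0x12,0x1a,0x0d,0x0a,0x14] = 10 d9 10 0f 07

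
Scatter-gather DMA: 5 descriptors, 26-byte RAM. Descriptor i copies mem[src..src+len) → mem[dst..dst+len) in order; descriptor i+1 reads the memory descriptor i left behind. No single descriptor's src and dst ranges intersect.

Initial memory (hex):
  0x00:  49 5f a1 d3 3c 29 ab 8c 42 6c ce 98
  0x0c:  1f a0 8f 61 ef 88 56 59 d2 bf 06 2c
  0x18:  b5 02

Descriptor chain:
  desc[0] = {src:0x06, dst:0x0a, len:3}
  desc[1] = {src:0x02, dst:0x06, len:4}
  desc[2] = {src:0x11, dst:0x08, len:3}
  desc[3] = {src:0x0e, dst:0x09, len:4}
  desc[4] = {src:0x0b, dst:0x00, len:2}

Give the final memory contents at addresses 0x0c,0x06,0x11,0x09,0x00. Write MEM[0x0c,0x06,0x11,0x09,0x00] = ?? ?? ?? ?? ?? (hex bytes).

MEM[0x0c,0x06,0x11,0x09,0x00] = 88 a1 88 8f ef

#0 dst[0x0a+3] := {0xab,0x8c,0x42}
#1 dst[0x06+4] := {0xa1,0xd3,0x3c,0x29}
#2 dst[0x08+3] := {0x88,0x56,0x59}
#3 dst[0x09+4] := {0x8f,0x61,0xef,0x88}
#4 dst[0x00+2] := {0xef,0x88}
query mem[0x0c]=0x88, mem[0x06]=0xa1, mem[0x11]=0x88, mem[0x09]=0x8f, mem[0x00]=0xef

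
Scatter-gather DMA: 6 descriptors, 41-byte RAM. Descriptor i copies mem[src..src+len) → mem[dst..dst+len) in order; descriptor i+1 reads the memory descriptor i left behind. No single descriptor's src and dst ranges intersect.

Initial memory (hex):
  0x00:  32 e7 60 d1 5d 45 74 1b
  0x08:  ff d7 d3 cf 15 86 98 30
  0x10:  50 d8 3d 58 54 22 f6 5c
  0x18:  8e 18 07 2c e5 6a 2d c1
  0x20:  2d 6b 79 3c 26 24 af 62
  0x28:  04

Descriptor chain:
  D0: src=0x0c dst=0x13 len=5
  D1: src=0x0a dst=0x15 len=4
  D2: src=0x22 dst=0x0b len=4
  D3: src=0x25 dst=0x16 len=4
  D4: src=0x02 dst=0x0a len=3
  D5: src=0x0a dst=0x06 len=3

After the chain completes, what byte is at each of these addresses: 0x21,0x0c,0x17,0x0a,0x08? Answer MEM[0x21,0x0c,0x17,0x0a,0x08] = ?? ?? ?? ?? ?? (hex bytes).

#0 dst[0x13+5] := {0x15,0x86,0x98,0x30,0x50}
#1 dst[0x15+4] := {0xd3,0xcf,0x15,0x86}
#2 dst[0x0b+4] := {0x79,0x3c,0x26,0x24}
#3 dst[0x16+4] := {0x24,0xaf,0x62,0x04}
#4 dst[0x0a+3] := {0x60,0xd1,0x5d}
#5 dst[0x06+3] := {0x60,0xd1,0x5d}
query mem[0x21]=0x6b, mem[0x0c]=0x5d, mem[0x17]=0xaf, mem[0x0a]=0x60, mem[0x08]=0x5d

MEM[0x21,0x0c,0x17,0x0a,0x08] = 6b 5d af 60 5d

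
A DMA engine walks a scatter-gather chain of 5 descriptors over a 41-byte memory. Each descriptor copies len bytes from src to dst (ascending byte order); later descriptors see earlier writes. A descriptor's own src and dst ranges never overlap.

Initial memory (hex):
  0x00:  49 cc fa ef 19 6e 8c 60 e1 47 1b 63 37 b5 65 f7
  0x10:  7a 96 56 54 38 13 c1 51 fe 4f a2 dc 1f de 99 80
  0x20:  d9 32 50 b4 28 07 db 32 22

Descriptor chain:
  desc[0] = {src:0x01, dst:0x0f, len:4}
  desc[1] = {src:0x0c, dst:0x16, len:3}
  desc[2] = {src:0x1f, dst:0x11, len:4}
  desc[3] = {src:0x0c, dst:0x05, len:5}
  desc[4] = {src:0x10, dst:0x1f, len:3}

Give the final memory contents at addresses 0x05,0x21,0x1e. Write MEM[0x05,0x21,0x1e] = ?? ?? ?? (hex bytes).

MEM[0x05,0x21,0x1e] = 37 d9 99

[0] 0x01->0x0f len=4 : cc fa ef 19
[1] 0x0c->0x16 len=3 : 37 b5 65
[2] 0x1f->0x11 len=4 : 80 d9 32 50
[3] 0x0c->0x05 len=5 : 37 b5 65 cc fa
[4] 0x10->0x1f len=3 : fa 80 d9
query mem[0x05]=0x37, mem[0x21]=0xd9, mem[0x1e]=0x99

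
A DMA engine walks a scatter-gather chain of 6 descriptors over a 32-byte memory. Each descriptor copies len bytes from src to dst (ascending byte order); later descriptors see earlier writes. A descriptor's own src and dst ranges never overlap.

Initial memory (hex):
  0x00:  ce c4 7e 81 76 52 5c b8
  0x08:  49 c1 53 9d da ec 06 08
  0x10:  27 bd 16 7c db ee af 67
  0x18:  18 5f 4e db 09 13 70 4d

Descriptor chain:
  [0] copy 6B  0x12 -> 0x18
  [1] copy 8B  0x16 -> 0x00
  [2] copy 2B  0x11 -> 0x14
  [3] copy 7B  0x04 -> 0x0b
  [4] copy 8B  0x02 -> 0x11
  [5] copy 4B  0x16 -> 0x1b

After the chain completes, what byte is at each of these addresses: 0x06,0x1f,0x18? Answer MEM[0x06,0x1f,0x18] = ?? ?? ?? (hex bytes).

#0 dst[0x18+6] := {0x16,0x7c,0xdb,0xee,0xaf,0x67}
#1 dst[0x00+8] := {0xaf,0x67,0x16,0x7c,0xdb,0xee,0xaf,0x67}
#2 dst[0x14+2] := {0xbd,0x16}
#3 dst[0x0b+7] := {0xdb,0xee,0xaf,0x67,0x49,0xc1,0x53}
#4 dst[0x11+8] := {0x16,0x7c,0xdb,0xee,0xaf,0x67,0x49,0xc1}
#5 dst[0x1b+4] := {0x67,0x49,0xc1,0x7c}
query mem[0x06]=0xaf, mem[0x1f]=0x4d, mem[0x18]=0xc1

MEM[0x06,0x1f,0x18] = af 4d c1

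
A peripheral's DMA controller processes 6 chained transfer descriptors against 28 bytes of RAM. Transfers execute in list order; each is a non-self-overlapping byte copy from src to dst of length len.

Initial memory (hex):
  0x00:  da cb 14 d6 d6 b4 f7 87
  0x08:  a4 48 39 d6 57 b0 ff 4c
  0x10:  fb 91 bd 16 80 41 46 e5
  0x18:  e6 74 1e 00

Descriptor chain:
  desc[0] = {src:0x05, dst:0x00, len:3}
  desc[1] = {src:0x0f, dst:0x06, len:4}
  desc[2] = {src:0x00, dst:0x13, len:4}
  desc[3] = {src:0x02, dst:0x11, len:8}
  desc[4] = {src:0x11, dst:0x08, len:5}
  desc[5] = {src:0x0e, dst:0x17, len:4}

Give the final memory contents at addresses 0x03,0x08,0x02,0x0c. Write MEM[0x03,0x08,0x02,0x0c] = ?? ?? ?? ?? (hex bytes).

[0] 0x05->0x00 len=3 : b4 f7 87
[1] 0x0f->0x06 len=4 : 4c fb 91 bd
[2] 0x00->0x13 len=4 : b4 f7 87 d6
[3] 0x02->0x11 len=8 : 87 d6 d6 b4 4c fb 91 bd
[4] 0x11->0x08 len=5 : 87 d6 d6 b4 4c
[5] 0x0e->0x17 len=4 : ff 4c fb 87
query mem[0x03]=0xd6, mem[0x08]=0x87, mem[0x02]=0x87, mem[0x0c]=0x4c

MEM[0x03,0x08,0x02,0x0c] = d6 87 87 4c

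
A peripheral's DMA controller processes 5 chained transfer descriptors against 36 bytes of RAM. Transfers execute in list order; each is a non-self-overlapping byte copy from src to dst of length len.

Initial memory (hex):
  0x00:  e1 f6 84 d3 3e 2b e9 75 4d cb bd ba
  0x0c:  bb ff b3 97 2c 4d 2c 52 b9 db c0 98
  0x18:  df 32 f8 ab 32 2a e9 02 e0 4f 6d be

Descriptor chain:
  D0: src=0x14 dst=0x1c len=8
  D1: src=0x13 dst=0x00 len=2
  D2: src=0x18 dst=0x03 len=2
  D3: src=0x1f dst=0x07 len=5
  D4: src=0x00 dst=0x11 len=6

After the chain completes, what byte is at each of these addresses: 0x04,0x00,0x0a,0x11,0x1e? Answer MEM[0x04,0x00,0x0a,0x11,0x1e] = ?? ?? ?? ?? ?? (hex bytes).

#0 dst[0x1c+8] := {0xb9,0xdb,0xc0,0x98,0xdf,0x32,0xf8,0xab}
#1 dst[0x00+2] := {0x52,0xb9}
#2 dst[0x03+2] := {0xdf,0x32}
#3 dst[0x07+5] := {0x98,0xdf,0x32,0xf8,0xab}
#4 dst[0x11+6] := {0x52,0xb9,0x84,0xdf,0x32,0x2b}
query mem[0x04]=0x32, mem[0x00]=0x52, mem[0x0a]=0xf8, mem[0x11]=0x52, mem[0x1e]=0xc0

MEM[0x04,0x00,0x0a,0x11,0x1e] = 32 52 f8 52 c0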